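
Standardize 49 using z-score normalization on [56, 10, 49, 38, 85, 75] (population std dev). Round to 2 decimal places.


Mean = (56 + 10 + 49 + 38 + 85 + 75) / 6 = 52.1667
Variance = sum((x_i - mean)^2) / n = 600.4722
Std = sqrt(600.4722) = 24.5045
Z = (x - mean) / std
= (49 - 52.1667) / 24.5045
= -3.1667 / 24.5045
= -0.13

-0.13


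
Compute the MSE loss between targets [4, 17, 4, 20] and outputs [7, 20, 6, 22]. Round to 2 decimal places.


Differences: [-3, -3, -2, -2]
Squared errors: [9, 9, 4, 4]
Sum of squared errors = 26
MSE = 26 / 4 = 6.50

6.50


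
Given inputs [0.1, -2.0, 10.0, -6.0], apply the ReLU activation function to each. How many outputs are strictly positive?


ReLU(x) = max(0, x) for each element:
ReLU(0.1) = 0.1
ReLU(-2.0) = 0
ReLU(10.0) = 10.0
ReLU(-6.0) = 0
Active neurons (>0): 2

2


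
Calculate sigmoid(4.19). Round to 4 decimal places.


sigmoid(z) = 1 / (1 + exp(-z))
exp(-(4.19)) = exp(-4.19) = 0.0151
1 + 0.0151 = 1.0151
1 / 1.0151 = 0.9851

0.9851


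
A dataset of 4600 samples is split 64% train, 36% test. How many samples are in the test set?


Train samples = 4600 * 64% = 2944
Test samples = 4600 - 2944
= 1656

1656


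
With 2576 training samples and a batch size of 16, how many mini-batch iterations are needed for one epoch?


Iterations per epoch = dataset_size / batch_size
= 2576 / 16
= 161

161


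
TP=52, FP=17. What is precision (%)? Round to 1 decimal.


Precision = TP / (TP + FP) * 100
= 52 / (52 + 17)
= 52 / 69
= 0.7536
= 75.4%

75.4


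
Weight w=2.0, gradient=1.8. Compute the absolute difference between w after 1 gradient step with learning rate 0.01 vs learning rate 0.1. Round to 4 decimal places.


With lr=0.01: w_new = 2.0 - 0.01 * 1.8 = 1.982
With lr=0.1: w_new = 2.0 - 0.1 * 1.8 = 1.82
Absolute difference = |1.982 - 1.82|
= 0.1620

0.1620


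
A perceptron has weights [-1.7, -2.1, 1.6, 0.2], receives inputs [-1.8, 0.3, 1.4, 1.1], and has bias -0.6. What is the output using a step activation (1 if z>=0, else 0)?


z = w . x + b
= -1.7*-1.8 + -2.1*0.3 + 1.6*1.4 + 0.2*1.1 + -0.6
= 3.06 + -0.63 + 2.24 + 0.22 + -0.6
= 4.89 + -0.6
= 4.29
Since z = 4.29 >= 0, output = 1

1


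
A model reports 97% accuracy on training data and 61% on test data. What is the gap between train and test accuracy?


Gap = train_accuracy - test_accuracy
= 97 - 61
= 36%
This large gap strongly indicates overfitting.

36


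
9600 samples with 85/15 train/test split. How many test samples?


Train samples = 9600 * 85% = 8160
Test samples = 9600 - 8160
= 1440

1440


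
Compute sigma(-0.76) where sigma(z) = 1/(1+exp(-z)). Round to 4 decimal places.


sigmoid(z) = 1 / (1 + exp(-z))
exp(-(-0.76)) = exp(0.76) = 2.1383
1 + 2.1383 = 3.1383
1 / 3.1383 = 0.3186

0.3186


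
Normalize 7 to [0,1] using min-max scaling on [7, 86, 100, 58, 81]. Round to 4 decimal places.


Min = 7, Max = 100
Range = 100 - 7 = 93
Scaled = (x - min) / (max - min)
= (7 - 7) / 93
= 0 / 93
= 0.0000

0.0000


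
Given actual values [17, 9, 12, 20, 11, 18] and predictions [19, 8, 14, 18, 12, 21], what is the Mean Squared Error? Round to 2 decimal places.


Differences: [-2, 1, -2, 2, -1, -3]
Squared errors: [4, 1, 4, 4, 1, 9]
Sum of squared errors = 23
MSE = 23 / 6 = 3.83

3.83


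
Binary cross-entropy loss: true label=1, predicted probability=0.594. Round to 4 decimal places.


For y=1: Loss = -log(p)
= -log(0.594)
= -(-0.5209)
= 0.5209

0.5209


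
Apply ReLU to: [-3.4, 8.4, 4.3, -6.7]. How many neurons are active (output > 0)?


ReLU(x) = max(0, x) for each element:
ReLU(-3.4) = 0
ReLU(8.4) = 8.4
ReLU(4.3) = 4.3
ReLU(-6.7) = 0
Active neurons (>0): 2

2


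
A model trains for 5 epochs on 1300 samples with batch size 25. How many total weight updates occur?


Iterations per epoch = 1300 / 25 = 52
Total updates = iterations_per_epoch * epochs
= 52 * 5
= 260

260


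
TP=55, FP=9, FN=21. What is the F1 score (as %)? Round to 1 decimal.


Precision = TP / (TP + FP) = 55 / 64 = 0.8594
Recall = TP / (TP + FN) = 55 / 76 = 0.7237
F1 = 2 * P * R / (P + R)
= 2 * 0.8594 * 0.7237 / (0.8594 + 0.7237)
= 1.2438 / 1.5831
= 0.7857
As percentage: 78.6%

78.6


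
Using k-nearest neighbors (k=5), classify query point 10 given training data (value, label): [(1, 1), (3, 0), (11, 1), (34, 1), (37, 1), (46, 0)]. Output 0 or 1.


Distances from query 10:
Point 11 (class 1): distance = 1
Point 3 (class 0): distance = 7
Point 1 (class 1): distance = 9
Point 34 (class 1): distance = 24
Point 37 (class 1): distance = 27
K=5 nearest neighbors: classes = [1, 0, 1, 1, 1]
Votes for class 1: 4 / 5
Majority vote => class 1

1


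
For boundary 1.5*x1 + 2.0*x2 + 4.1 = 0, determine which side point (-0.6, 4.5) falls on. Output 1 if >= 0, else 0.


Compute 1.5 * -0.6 + 2.0 * 4.5 + 4.1
= -0.9 + 9.0 + 4.1
= 12.2
Since 12.2 >= 0, the point is on the positive side.

1


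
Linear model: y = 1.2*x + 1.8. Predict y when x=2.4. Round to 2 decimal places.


y = 1.2 * 2.4 + (1.8)
= 2.88 + (1.8)
= 4.68

4.68


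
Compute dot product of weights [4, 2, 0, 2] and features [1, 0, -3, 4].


Element-wise products:
4 * 1 = 4
2 * 0 = 0
0 * -3 = 0
2 * 4 = 8
Sum = 4 + 0 + 0 + 8
= 12

12


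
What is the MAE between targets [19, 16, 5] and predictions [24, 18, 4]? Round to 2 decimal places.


Absolute errors: [5, 2, 1]
Sum of absolute errors = 8
MAE = 8 / 3 = 2.67

2.67


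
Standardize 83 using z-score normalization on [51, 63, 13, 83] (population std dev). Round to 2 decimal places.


Mean = (51 + 63 + 13 + 83) / 4 = 52.5
Variance = sum((x_i - mean)^2) / n = 650.75
Std = sqrt(650.75) = 25.5098
Z = (x - mean) / std
= (83 - 52.5) / 25.5098
= 30.5 / 25.5098
= 1.20

1.20


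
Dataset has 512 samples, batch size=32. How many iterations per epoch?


Iterations per epoch = dataset_size / batch_size
= 512 / 32
= 16

16


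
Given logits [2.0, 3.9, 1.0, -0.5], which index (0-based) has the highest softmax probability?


Softmax is a monotonic transformation, so it preserves the argmax.
We need to find the index of the maximum logit.
Index 0: 2.0
Index 1: 3.9
Index 2: 1.0
Index 3: -0.5
Maximum logit = 3.9 at index 1

1


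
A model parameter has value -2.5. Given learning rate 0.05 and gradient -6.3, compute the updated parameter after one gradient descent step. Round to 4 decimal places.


w_new = w_old - lr * gradient
= -2.5 - 0.05 * -6.3
= -2.5 - (-0.315)
= -2.1850

-2.1850


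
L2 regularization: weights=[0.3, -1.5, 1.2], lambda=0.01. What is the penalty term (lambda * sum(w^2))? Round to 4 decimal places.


Squaring each weight:
0.3^2 = 0.09
(-1.5)^2 = 2.25
1.2^2 = 1.44
Sum of squares = 3.78
Penalty = 0.01 * 3.78 = 0.0378

0.0378


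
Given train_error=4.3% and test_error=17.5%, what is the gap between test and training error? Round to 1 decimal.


Generalization gap = test_error - train_error
= 17.5 - 4.3
= 13.2%
A large gap suggests overfitting.

13.2


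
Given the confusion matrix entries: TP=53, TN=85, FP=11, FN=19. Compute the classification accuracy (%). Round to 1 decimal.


Accuracy = (TP + TN) / (TP + TN + FP + FN) * 100
= (53 + 85) / (53 + 85 + 11 + 19)
= 138 / 168
= 0.8214
= 82.1%

82.1


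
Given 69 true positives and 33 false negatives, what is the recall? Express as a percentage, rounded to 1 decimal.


Recall = TP / (TP + FN) * 100
= 69 / (69 + 33)
= 69 / 102
= 0.6765
= 67.6%

67.6


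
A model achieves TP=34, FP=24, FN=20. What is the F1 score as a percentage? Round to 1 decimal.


Precision = TP / (TP + FP) = 34 / 58 = 0.5862
Recall = TP / (TP + FN) = 34 / 54 = 0.6296
F1 = 2 * P * R / (P + R)
= 2 * 0.5862 * 0.6296 / (0.5862 + 0.6296)
= 0.7382 / 1.2158
= 0.6071
As percentage: 60.7%

60.7


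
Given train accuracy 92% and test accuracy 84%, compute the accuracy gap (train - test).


Gap = train_accuracy - test_accuracy
= 92 - 84
= 8%
This moderate gap may indicate mild overfitting.

8


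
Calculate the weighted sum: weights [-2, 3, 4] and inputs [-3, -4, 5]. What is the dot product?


Element-wise products:
-2 * -3 = 6
3 * -4 = -12
4 * 5 = 20
Sum = 6 + -12 + 20
= 14

14


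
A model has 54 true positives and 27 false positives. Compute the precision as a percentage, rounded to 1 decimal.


Precision = TP / (TP + FP) * 100
= 54 / (54 + 27)
= 54 / 81
= 0.6667
= 66.7%

66.7


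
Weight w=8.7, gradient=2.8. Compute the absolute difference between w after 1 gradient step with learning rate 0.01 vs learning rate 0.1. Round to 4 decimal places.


With lr=0.01: w_new = 8.7 - 0.01 * 2.8 = 8.672
With lr=0.1: w_new = 8.7 - 0.1 * 2.8 = 8.42
Absolute difference = |8.672 - 8.42|
= 0.2520

0.2520


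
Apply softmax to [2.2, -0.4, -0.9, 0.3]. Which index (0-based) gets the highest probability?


Softmax is a monotonic transformation, so it preserves the argmax.
We need to find the index of the maximum logit.
Index 0: 2.2
Index 1: -0.4
Index 2: -0.9
Index 3: 0.3
Maximum logit = 2.2 at index 0

0


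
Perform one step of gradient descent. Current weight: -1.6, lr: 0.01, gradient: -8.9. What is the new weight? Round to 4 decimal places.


w_new = w_old - lr * gradient
= -1.6 - 0.01 * -8.9
= -1.6 - (-0.089)
= -1.5110

-1.5110


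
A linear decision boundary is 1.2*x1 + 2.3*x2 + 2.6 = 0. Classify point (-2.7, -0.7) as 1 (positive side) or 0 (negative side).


Compute 1.2 * -2.7 + 2.3 * -0.7 + 2.6
= -3.24 + -1.61 + 2.6
= -2.25
Since -2.25 < 0, the point is on the negative side.

0


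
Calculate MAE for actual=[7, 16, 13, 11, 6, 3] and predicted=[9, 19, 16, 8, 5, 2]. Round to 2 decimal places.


Absolute errors: [2, 3, 3, 3, 1, 1]
Sum of absolute errors = 13
MAE = 13 / 6 = 2.17

2.17


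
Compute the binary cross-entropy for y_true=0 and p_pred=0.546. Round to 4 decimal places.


For y=0: Loss = -log(1-p)
= -log(1 - 0.546)
= -log(0.454)
= -(-0.7897)
= 0.7897

0.7897


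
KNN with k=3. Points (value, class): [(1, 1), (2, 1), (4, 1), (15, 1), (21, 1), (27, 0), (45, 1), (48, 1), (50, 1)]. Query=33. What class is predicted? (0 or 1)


Distances from query 33:
Point 27 (class 0): distance = 6
Point 21 (class 1): distance = 12
Point 45 (class 1): distance = 12
K=3 nearest neighbors: classes = [0, 1, 1]
Votes for class 1: 2 / 3
Majority vote => class 1

1


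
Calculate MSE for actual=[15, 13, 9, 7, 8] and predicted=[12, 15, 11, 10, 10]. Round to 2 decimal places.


Differences: [3, -2, -2, -3, -2]
Squared errors: [9, 4, 4, 9, 4]
Sum of squared errors = 30
MSE = 30 / 5 = 6.00

6.00


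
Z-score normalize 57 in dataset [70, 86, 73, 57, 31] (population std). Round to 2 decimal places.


Mean = (70 + 86 + 73 + 57 + 31) / 5 = 63.4
Variance = sum((x_i - mean)^2) / n = 347.44
Std = sqrt(347.44) = 18.6397
Z = (x - mean) / std
= (57 - 63.4) / 18.6397
= -6.4 / 18.6397
= -0.34

-0.34


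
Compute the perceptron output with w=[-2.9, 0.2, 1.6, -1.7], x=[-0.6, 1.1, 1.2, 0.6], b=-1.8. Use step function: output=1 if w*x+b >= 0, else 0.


z = w . x + b
= -2.9*-0.6 + 0.2*1.1 + 1.6*1.2 + -1.7*0.6 + -1.8
= 1.74 + 0.22 + 1.92 + -1.02 + -1.8
= 2.86 + -1.8
= 1.06
Since z = 1.06 >= 0, output = 1

1


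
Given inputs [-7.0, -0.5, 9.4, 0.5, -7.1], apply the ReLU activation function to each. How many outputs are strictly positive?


ReLU(x) = max(0, x) for each element:
ReLU(-7.0) = 0
ReLU(-0.5) = 0
ReLU(9.4) = 9.4
ReLU(0.5) = 0.5
ReLU(-7.1) = 0
Active neurons (>0): 2

2


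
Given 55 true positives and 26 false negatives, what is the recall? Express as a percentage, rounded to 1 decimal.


Recall = TP / (TP + FN) * 100
= 55 / (55 + 26)
= 55 / 81
= 0.679
= 67.9%

67.9


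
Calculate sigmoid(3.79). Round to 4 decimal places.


sigmoid(z) = 1 / (1 + exp(-z))
exp(-(3.79)) = exp(-3.79) = 0.0226
1 + 0.0226 = 1.0226
1 / 1.0226 = 0.9779

0.9779


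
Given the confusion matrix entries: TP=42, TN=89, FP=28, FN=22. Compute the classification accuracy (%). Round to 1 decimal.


Accuracy = (TP + TN) / (TP + TN + FP + FN) * 100
= (42 + 89) / (42 + 89 + 28 + 22)
= 131 / 181
= 0.7238
= 72.4%

72.4


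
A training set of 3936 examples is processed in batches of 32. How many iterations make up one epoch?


Iterations per epoch = dataset_size / batch_size
= 3936 / 32
= 123

123


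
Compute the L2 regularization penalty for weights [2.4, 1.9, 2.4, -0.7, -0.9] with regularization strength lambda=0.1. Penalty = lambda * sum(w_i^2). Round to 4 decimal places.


Squaring each weight:
2.4^2 = 5.76
1.9^2 = 3.61
2.4^2 = 5.76
(-0.7)^2 = 0.49
(-0.9)^2 = 0.81
Sum of squares = 16.43
Penalty = 0.1 * 16.43 = 1.6430

1.6430


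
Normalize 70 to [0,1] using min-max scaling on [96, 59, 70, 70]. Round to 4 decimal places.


Min = 59, Max = 96
Range = 96 - 59 = 37
Scaled = (x - min) / (max - min)
= (70 - 59) / 37
= 11 / 37
= 0.2973

0.2973


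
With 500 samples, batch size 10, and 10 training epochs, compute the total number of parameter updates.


Iterations per epoch = 500 / 10 = 50
Total updates = iterations_per_epoch * epochs
= 50 * 10
= 500

500


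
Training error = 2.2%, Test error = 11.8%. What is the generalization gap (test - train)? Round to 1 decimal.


Generalization gap = test_error - train_error
= 11.8 - 2.2
= 9.6%
A moderate gap.

9.6


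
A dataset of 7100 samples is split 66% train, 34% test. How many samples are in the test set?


Train samples = 7100 * 66% = 4686
Test samples = 7100 - 4686
= 2414

2414


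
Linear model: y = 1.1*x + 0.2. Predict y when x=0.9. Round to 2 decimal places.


y = 1.1 * 0.9 + (0.2)
= 0.99 + (0.2)
= 1.19

1.19


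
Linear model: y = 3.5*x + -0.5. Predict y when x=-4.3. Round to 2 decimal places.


y = 3.5 * -4.3 + (-0.5)
= -15.05 + (-0.5)
= -15.55

-15.55


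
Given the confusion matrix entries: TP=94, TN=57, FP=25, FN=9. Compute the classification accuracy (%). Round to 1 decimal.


Accuracy = (TP + TN) / (TP + TN + FP + FN) * 100
= (94 + 57) / (94 + 57 + 25 + 9)
= 151 / 185
= 0.8162
= 81.6%

81.6


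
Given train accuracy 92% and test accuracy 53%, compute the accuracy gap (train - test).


Gap = train_accuracy - test_accuracy
= 92 - 53
= 39%
This large gap strongly indicates overfitting.

39


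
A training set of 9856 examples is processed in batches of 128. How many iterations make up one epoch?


Iterations per epoch = dataset_size / batch_size
= 9856 / 128
= 77

77


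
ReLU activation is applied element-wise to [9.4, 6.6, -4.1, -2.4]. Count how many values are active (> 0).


ReLU(x) = max(0, x) for each element:
ReLU(9.4) = 9.4
ReLU(6.6) = 6.6
ReLU(-4.1) = 0
ReLU(-2.4) = 0
Active neurons (>0): 2

2


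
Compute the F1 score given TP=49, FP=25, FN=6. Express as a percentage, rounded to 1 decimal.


Precision = TP / (TP + FP) = 49 / 74 = 0.6622
Recall = TP / (TP + FN) = 49 / 55 = 0.8909
F1 = 2 * P * R / (P + R)
= 2 * 0.6622 * 0.8909 / (0.6622 + 0.8909)
= 1.1799 / 1.5531
= 0.7597
As percentage: 76.0%

76.0


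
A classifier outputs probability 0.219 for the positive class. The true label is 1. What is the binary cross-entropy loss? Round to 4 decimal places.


For y=1: Loss = -log(p)
= -log(0.219)
= -(-1.5187)
= 1.5187

1.5187


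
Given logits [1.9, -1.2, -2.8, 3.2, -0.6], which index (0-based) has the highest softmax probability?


Softmax is a monotonic transformation, so it preserves the argmax.
We need to find the index of the maximum logit.
Index 0: 1.9
Index 1: -1.2
Index 2: -2.8
Index 3: 3.2
Index 4: -0.6
Maximum logit = 3.2 at index 3

3


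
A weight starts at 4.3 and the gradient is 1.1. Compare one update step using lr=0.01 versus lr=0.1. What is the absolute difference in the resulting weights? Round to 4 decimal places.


With lr=0.01: w_new = 4.3 - 0.01 * 1.1 = 4.289
With lr=0.1: w_new = 4.3 - 0.1 * 1.1 = 4.19
Absolute difference = |4.289 - 4.19|
= 0.0990

0.0990


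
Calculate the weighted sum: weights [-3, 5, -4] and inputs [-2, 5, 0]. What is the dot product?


Element-wise products:
-3 * -2 = 6
5 * 5 = 25
-4 * 0 = 0
Sum = 6 + 25 + 0
= 31

31


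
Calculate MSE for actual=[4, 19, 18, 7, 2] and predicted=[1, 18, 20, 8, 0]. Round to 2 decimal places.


Differences: [3, 1, -2, -1, 2]
Squared errors: [9, 1, 4, 1, 4]
Sum of squared errors = 19
MSE = 19 / 5 = 3.80

3.80


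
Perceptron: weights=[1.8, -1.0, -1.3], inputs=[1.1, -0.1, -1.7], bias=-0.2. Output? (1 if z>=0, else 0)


z = w . x + b
= 1.8*1.1 + -1.0*-0.1 + -1.3*-1.7 + -0.2
= 1.98 + 0.1 + 2.21 + -0.2
= 4.29 + -0.2
= 4.09
Since z = 4.09 >= 0, output = 1

1


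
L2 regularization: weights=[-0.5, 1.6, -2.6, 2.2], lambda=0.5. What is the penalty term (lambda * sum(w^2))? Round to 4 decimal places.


Squaring each weight:
(-0.5)^2 = 0.25
1.6^2 = 2.56
(-2.6)^2 = 6.76
2.2^2 = 4.84
Sum of squares = 14.41
Penalty = 0.5 * 14.41 = 7.2050

7.2050


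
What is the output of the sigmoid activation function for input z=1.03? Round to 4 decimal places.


sigmoid(z) = 1 / (1 + exp(-z))
exp(-(1.03)) = exp(-1.03) = 0.357
1 + 0.357 = 1.357
1 / 1.357 = 0.7369

0.7369


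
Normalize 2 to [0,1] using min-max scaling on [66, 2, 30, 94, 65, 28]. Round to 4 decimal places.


Min = 2, Max = 94
Range = 94 - 2 = 92
Scaled = (x - min) / (max - min)
= (2 - 2) / 92
= 0 / 92
= 0.0000

0.0000


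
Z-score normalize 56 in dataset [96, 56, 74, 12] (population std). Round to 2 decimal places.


Mean = (96 + 56 + 74 + 12) / 4 = 59.5
Variance = sum((x_i - mean)^2) / n = 952.75
Std = sqrt(952.75) = 30.8666
Z = (x - mean) / std
= (56 - 59.5) / 30.8666
= -3.5 / 30.8666
= -0.11

-0.11


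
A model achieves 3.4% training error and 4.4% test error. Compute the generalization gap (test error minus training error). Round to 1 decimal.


Generalization gap = test_error - train_error
= 4.4 - 3.4
= 1.0%
A small gap suggests good generalization.

1.0


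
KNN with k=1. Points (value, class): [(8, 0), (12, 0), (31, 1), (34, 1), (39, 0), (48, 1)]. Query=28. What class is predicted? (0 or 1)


Distances from query 28:
Point 31 (class 1): distance = 3
K=1 nearest neighbors: classes = [1]
Votes for class 1: 1 / 1
Majority vote => class 1

1


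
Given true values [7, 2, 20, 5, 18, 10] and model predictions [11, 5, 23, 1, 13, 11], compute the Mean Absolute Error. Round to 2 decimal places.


Absolute errors: [4, 3, 3, 4, 5, 1]
Sum of absolute errors = 20
MAE = 20 / 6 = 3.33

3.33


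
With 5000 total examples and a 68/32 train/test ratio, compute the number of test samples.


Train samples = 5000 * 68% = 3400
Test samples = 5000 - 3400
= 1600

1600


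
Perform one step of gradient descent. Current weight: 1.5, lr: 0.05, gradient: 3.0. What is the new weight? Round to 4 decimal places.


w_new = w_old - lr * gradient
= 1.5 - 0.05 * 3.0
= 1.5 - (0.15)
= 1.3500

1.3500


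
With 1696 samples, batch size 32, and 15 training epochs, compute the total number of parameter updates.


Iterations per epoch = 1696 / 32 = 53
Total updates = iterations_per_epoch * epochs
= 53 * 15
= 795

795


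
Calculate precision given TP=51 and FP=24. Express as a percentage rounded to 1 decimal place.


Precision = TP / (TP + FP) * 100
= 51 / (51 + 24)
= 51 / 75
= 0.68
= 68.0%

68.0


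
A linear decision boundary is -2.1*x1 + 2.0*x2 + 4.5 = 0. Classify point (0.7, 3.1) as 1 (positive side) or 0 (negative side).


Compute -2.1 * 0.7 + 2.0 * 3.1 + 4.5
= -1.47 + 6.2 + 4.5
= 9.23
Since 9.23 >= 0, the point is on the positive side.

1


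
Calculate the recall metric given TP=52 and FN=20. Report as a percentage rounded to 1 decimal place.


Recall = TP / (TP + FN) * 100
= 52 / (52 + 20)
= 52 / 72
= 0.7222
= 72.2%

72.2


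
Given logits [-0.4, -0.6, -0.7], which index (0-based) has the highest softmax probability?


Softmax is a monotonic transformation, so it preserves the argmax.
We need to find the index of the maximum logit.
Index 0: -0.4
Index 1: -0.6
Index 2: -0.7
Maximum logit = -0.4 at index 0

0


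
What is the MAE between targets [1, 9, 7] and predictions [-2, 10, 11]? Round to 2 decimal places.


Absolute errors: [3, 1, 4]
Sum of absolute errors = 8
MAE = 8 / 3 = 2.67

2.67


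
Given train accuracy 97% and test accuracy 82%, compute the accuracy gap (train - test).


Gap = train_accuracy - test_accuracy
= 97 - 82
= 15%
This gap suggests the model is overfitting.

15


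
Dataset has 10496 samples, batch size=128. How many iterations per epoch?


Iterations per epoch = dataset_size / batch_size
= 10496 / 128
= 82

82


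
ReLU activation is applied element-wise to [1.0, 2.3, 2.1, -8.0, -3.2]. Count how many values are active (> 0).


ReLU(x) = max(0, x) for each element:
ReLU(1.0) = 1.0
ReLU(2.3) = 2.3
ReLU(2.1) = 2.1
ReLU(-8.0) = 0
ReLU(-3.2) = 0
Active neurons (>0): 3

3


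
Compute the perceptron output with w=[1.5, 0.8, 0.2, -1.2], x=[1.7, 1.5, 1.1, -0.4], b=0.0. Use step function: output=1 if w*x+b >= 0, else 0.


z = w . x + b
= 1.5*1.7 + 0.8*1.5 + 0.2*1.1 + -1.2*-0.4 + 0.0
= 2.55 + 1.2 + 0.22 + 0.48 + 0.0
= 4.45 + 0.0
= 4.45
Since z = 4.45 >= 0, output = 1

1


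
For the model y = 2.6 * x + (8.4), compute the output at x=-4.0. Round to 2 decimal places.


y = 2.6 * -4.0 + (8.4)
= -10.4 + (8.4)
= -2.00

-2.00


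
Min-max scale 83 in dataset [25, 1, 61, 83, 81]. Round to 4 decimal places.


Min = 1, Max = 83
Range = 83 - 1 = 82
Scaled = (x - min) / (max - min)
= (83 - 1) / 82
= 82 / 82
= 1.0000

1.0000


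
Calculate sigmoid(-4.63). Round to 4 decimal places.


sigmoid(z) = 1 / (1 + exp(-z))
exp(-(-4.63)) = exp(4.63) = 102.5141
1 + 102.5141 = 103.5141
1 / 103.5141 = 0.0097

0.0097


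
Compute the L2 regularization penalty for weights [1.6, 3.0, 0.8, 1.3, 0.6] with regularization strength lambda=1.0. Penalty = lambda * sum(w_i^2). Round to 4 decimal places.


Squaring each weight:
1.6^2 = 2.56
3.0^2 = 9.0
0.8^2 = 0.64
1.3^2 = 1.69
0.6^2 = 0.36
Sum of squares = 14.25
Penalty = 1.0 * 14.25 = 14.2500

14.2500


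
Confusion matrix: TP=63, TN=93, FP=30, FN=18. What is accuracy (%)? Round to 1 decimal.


Accuracy = (TP + TN) / (TP + TN + FP + FN) * 100
= (63 + 93) / (63 + 93 + 30 + 18)
= 156 / 204
= 0.7647
= 76.5%

76.5


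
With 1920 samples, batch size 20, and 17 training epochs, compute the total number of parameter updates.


Iterations per epoch = 1920 / 20 = 96
Total updates = iterations_per_epoch * epochs
= 96 * 17
= 1632

1632


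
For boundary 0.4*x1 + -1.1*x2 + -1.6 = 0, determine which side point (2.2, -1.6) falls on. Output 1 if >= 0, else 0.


Compute 0.4 * 2.2 + -1.1 * -1.6 + -1.6
= 0.88 + 1.76 + -1.6
= 1.04
Since 1.04 >= 0, the point is on the positive side.

1


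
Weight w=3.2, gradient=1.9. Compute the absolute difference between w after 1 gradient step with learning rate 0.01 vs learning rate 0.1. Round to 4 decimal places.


With lr=0.01: w_new = 3.2 - 0.01 * 1.9 = 3.181
With lr=0.1: w_new = 3.2 - 0.1 * 1.9 = 3.01
Absolute difference = |3.181 - 3.01|
= 0.1710

0.1710


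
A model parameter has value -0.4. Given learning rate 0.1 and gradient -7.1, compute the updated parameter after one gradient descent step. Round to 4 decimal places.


w_new = w_old - lr * gradient
= -0.4 - 0.1 * -7.1
= -0.4 - (-0.71)
= 0.3100

0.3100


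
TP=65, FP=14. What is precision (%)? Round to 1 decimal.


Precision = TP / (TP + FP) * 100
= 65 / (65 + 14)
= 65 / 79
= 0.8228
= 82.3%

82.3


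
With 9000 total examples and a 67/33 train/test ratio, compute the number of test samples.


Train samples = 9000 * 67% = 6030
Test samples = 9000 - 6030
= 2970

2970


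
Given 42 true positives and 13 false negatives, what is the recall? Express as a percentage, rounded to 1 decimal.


Recall = TP / (TP + FN) * 100
= 42 / (42 + 13)
= 42 / 55
= 0.7636
= 76.4%

76.4


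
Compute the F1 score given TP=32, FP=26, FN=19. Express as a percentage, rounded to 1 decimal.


Precision = TP / (TP + FP) = 32 / 58 = 0.5517
Recall = TP / (TP + FN) = 32 / 51 = 0.6275
F1 = 2 * P * R / (P + R)
= 2 * 0.5517 * 0.6275 / (0.5517 + 0.6275)
= 0.6924 / 1.1792
= 0.5872
As percentage: 58.7%

58.7


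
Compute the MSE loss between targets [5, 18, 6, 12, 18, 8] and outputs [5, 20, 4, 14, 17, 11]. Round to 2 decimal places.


Differences: [0, -2, 2, -2, 1, -3]
Squared errors: [0, 4, 4, 4, 1, 9]
Sum of squared errors = 22
MSE = 22 / 6 = 3.67

3.67


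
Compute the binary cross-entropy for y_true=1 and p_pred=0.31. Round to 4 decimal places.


For y=1: Loss = -log(p)
= -log(0.31)
= -(-1.1712)
= 1.1712

1.1712


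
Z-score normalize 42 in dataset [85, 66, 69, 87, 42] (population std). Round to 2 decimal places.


Mean = (85 + 66 + 69 + 87 + 42) / 5 = 69.8
Variance = sum((x_i - mean)^2) / n = 262.96
Std = sqrt(262.96) = 16.216
Z = (x - mean) / std
= (42 - 69.8) / 16.216
= -27.8 / 16.216
= -1.71

-1.71


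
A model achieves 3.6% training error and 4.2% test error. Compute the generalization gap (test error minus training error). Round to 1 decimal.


Generalization gap = test_error - train_error
= 4.2 - 3.6
= 0.6%
A small gap suggests good generalization.

0.6


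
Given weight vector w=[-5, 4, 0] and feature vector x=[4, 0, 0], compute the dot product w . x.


Element-wise products:
-5 * 4 = -20
4 * 0 = 0
0 * 0 = 0
Sum = -20 + 0 + 0
= -20

-20


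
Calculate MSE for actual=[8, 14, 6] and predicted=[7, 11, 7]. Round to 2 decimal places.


Differences: [1, 3, -1]
Squared errors: [1, 9, 1]
Sum of squared errors = 11
MSE = 11 / 3 = 3.67

3.67


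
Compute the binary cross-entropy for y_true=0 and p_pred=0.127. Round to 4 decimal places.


For y=0: Loss = -log(1-p)
= -log(1 - 0.127)
= -log(0.873)
= -(-0.1358)
= 0.1358

0.1358


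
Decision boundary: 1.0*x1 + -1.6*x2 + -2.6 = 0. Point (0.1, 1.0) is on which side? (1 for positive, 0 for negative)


Compute 1.0 * 0.1 + -1.6 * 1.0 + -2.6
= 0.1 + -1.6 + -2.6
= -4.1
Since -4.1 < 0, the point is on the negative side.

0


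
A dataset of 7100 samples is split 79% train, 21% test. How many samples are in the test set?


Train samples = 7100 * 79% = 5609
Test samples = 7100 - 5609
= 1491

1491


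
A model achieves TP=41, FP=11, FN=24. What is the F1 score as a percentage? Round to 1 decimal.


Precision = TP / (TP + FP) = 41 / 52 = 0.7885
Recall = TP / (TP + FN) = 41 / 65 = 0.6308
F1 = 2 * P * R / (P + R)
= 2 * 0.7885 * 0.6308 / (0.7885 + 0.6308)
= 0.9947 / 1.4192
= 0.7009
As percentage: 70.1%

70.1


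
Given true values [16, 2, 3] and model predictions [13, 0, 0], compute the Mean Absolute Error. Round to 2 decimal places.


Absolute errors: [3, 2, 3]
Sum of absolute errors = 8
MAE = 8 / 3 = 2.67

2.67


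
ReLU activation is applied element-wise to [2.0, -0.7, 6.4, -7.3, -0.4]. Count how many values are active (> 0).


ReLU(x) = max(0, x) for each element:
ReLU(2.0) = 2.0
ReLU(-0.7) = 0
ReLU(6.4) = 6.4
ReLU(-7.3) = 0
ReLU(-0.4) = 0
Active neurons (>0): 2

2


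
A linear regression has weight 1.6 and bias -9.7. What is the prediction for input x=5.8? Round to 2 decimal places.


y = 1.6 * 5.8 + (-9.7)
= 9.28 + (-9.7)
= -0.42

-0.42


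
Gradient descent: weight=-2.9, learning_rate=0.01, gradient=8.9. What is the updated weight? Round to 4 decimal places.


w_new = w_old - lr * gradient
= -2.9 - 0.01 * 8.9
= -2.9 - (0.089)
= -2.9890

-2.9890


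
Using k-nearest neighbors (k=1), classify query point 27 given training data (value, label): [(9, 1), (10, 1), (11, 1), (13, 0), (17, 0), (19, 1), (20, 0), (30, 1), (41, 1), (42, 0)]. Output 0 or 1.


Distances from query 27:
Point 30 (class 1): distance = 3
K=1 nearest neighbors: classes = [1]
Votes for class 1: 1 / 1
Majority vote => class 1

1


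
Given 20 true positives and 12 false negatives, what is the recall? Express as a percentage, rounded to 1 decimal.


Recall = TP / (TP + FN) * 100
= 20 / (20 + 12)
= 20 / 32
= 0.625
= 62.5%

62.5


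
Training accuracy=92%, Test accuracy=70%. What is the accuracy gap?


Gap = train_accuracy - test_accuracy
= 92 - 70
= 22%
This large gap strongly indicates overfitting.

22


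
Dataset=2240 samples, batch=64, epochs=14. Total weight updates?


Iterations per epoch = 2240 / 64 = 35
Total updates = iterations_per_epoch * epochs
= 35 * 14
= 490

490


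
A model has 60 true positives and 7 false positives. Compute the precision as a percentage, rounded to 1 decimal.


Precision = TP / (TP + FP) * 100
= 60 / (60 + 7)
= 60 / 67
= 0.8955
= 89.6%

89.6


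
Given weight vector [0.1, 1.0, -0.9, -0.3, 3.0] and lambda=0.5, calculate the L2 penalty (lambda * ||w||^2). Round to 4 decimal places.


Squaring each weight:
0.1^2 = 0.01
1.0^2 = 1.0
(-0.9)^2 = 0.81
(-0.3)^2 = 0.09
3.0^2 = 9.0
Sum of squares = 10.91
Penalty = 0.5 * 10.91 = 5.4550

5.4550


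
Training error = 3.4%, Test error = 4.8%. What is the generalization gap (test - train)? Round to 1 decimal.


Generalization gap = test_error - train_error
= 4.8 - 3.4
= 1.4%
A small gap suggests good generalization.

1.4


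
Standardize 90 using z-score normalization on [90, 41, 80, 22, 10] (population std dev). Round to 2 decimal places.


Mean = (90 + 41 + 80 + 22 + 10) / 5 = 48.6
Variance = sum((x_i - mean)^2) / n = 991.04
Std = sqrt(991.04) = 31.4808
Z = (x - mean) / std
= (90 - 48.6) / 31.4808
= 41.4 / 31.4808
= 1.32

1.32


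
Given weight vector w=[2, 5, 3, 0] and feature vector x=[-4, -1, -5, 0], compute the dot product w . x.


Element-wise products:
2 * -4 = -8
5 * -1 = -5
3 * -5 = -15
0 * 0 = 0
Sum = -8 + -5 + -15 + 0
= -28

-28


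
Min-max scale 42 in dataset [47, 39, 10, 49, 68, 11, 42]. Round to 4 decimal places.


Min = 10, Max = 68
Range = 68 - 10 = 58
Scaled = (x - min) / (max - min)
= (42 - 10) / 58
= 32 / 58
= 0.5517

0.5517


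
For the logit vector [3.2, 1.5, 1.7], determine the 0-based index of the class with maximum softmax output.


Softmax is a monotonic transformation, so it preserves the argmax.
We need to find the index of the maximum logit.
Index 0: 3.2
Index 1: 1.5
Index 2: 1.7
Maximum logit = 3.2 at index 0

0


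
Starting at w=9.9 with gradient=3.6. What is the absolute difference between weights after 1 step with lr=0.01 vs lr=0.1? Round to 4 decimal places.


With lr=0.01: w_new = 9.9 - 0.01 * 3.6 = 9.864
With lr=0.1: w_new = 9.9 - 0.1 * 3.6 = 9.54
Absolute difference = |9.864 - 9.54|
= 0.3240

0.3240


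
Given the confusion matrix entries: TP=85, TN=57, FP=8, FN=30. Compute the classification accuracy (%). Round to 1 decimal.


Accuracy = (TP + TN) / (TP + TN + FP + FN) * 100
= (85 + 57) / (85 + 57 + 8 + 30)
= 142 / 180
= 0.7889
= 78.9%

78.9


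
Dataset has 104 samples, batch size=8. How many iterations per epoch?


Iterations per epoch = dataset_size / batch_size
= 104 / 8
= 13

13


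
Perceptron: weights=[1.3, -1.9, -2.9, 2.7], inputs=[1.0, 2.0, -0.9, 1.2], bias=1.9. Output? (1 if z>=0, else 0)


z = w . x + b
= 1.3*1.0 + -1.9*2.0 + -2.9*-0.9 + 2.7*1.2 + 1.9
= 1.3 + -3.8 + 2.61 + 3.24 + 1.9
= 3.35 + 1.9
= 5.25
Since z = 5.25 >= 0, output = 1

1


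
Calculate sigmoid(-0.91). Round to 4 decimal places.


sigmoid(z) = 1 / (1 + exp(-z))
exp(-(-0.91)) = exp(0.91) = 2.4843
1 + 2.4843 = 3.4843
1 / 3.4843 = 0.2870

0.2870


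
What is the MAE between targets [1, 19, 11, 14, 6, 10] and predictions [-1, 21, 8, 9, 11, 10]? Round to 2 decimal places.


Absolute errors: [2, 2, 3, 5, 5, 0]
Sum of absolute errors = 17
MAE = 17 / 6 = 2.83

2.83


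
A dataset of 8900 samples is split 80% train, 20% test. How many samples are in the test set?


Train samples = 8900 * 80% = 7120
Test samples = 8900 - 7120
= 1780

1780


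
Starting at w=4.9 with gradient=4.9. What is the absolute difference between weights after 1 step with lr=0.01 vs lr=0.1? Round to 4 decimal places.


With lr=0.01: w_new = 4.9 - 0.01 * 4.9 = 4.851
With lr=0.1: w_new = 4.9 - 0.1 * 4.9 = 4.41
Absolute difference = |4.851 - 4.41|
= 0.4410

0.4410


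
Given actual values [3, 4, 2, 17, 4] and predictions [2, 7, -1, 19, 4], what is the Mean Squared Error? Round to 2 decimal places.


Differences: [1, -3, 3, -2, 0]
Squared errors: [1, 9, 9, 4, 0]
Sum of squared errors = 23
MSE = 23 / 5 = 4.60

4.60


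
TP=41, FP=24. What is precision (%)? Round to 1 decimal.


Precision = TP / (TP + FP) * 100
= 41 / (41 + 24)
= 41 / 65
= 0.6308
= 63.1%

63.1


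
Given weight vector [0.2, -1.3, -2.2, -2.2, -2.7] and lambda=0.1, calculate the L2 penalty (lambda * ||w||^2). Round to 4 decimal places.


Squaring each weight:
0.2^2 = 0.04
(-1.3)^2 = 1.69
(-2.2)^2 = 4.84
(-2.2)^2 = 4.84
(-2.7)^2 = 7.29
Sum of squares = 18.7
Penalty = 0.1 * 18.7 = 1.8700

1.8700


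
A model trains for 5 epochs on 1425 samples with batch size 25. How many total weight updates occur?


Iterations per epoch = 1425 / 25 = 57
Total updates = iterations_per_epoch * epochs
= 57 * 5
= 285

285


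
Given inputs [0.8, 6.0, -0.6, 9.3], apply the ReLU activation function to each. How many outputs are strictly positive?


ReLU(x) = max(0, x) for each element:
ReLU(0.8) = 0.8
ReLU(6.0) = 6.0
ReLU(-0.6) = 0
ReLU(9.3) = 9.3
Active neurons (>0): 3

3


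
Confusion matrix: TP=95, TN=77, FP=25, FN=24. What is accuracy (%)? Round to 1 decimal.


Accuracy = (TP + TN) / (TP + TN + FP + FN) * 100
= (95 + 77) / (95 + 77 + 25 + 24)
= 172 / 221
= 0.7783
= 77.8%

77.8


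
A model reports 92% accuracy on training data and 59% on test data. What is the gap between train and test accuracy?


Gap = train_accuracy - test_accuracy
= 92 - 59
= 33%
This large gap strongly indicates overfitting.

33


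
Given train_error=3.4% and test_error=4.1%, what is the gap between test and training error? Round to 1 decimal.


Generalization gap = test_error - train_error
= 4.1 - 3.4
= 0.7%
A small gap suggests good generalization.

0.7


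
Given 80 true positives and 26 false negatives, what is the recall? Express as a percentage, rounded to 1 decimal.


Recall = TP / (TP + FN) * 100
= 80 / (80 + 26)
= 80 / 106
= 0.7547
= 75.5%

75.5


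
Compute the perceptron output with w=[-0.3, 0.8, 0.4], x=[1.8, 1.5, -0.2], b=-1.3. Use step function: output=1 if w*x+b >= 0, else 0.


z = w . x + b
= -0.3*1.8 + 0.8*1.5 + 0.4*-0.2 + -1.3
= -0.54 + 1.2 + -0.08 + -1.3
= 0.58 + -1.3
= -0.72
Since z = -0.72 < 0, output = 0

0


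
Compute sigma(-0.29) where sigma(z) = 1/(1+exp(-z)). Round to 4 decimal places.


sigmoid(z) = 1 / (1 + exp(-z))
exp(-(-0.29)) = exp(0.29) = 1.3364
1 + 1.3364 = 2.3364
1 / 2.3364 = 0.4280

0.4280


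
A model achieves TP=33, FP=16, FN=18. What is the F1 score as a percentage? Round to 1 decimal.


Precision = TP / (TP + FP) = 33 / 49 = 0.6735
Recall = TP / (TP + FN) = 33 / 51 = 0.6471
F1 = 2 * P * R / (P + R)
= 2 * 0.6735 * 0.6471 / (0.6735 + 0.6471)
= 0.8715 / 1.3205
= 0.66
As percentage: 66.0%

66.0


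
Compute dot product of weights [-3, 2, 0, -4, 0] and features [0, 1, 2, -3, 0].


Element-wise products:
-3 * 0 = 0
2 * 1 = 2
0 * 2 = 0
-4 * -3 = 12
0 * 0 = 0
Sum = 0 + 2 + 0 + 12 + 0
= 14

14


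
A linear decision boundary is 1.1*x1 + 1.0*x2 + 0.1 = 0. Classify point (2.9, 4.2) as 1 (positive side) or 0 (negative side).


Compute 1.1 * 2.9 + 1.0 * 4.2 + 0.1
= 3.19 + 4.2 + 0.1
= 7.49
Since 7.49 >= 0, the point is on the positive side.

1


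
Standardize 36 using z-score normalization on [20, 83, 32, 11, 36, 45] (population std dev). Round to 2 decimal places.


Mean = (20 + 83 + 32 + 11 + 36 + 45) / 6 = 37.8333
Variance = sum((x_i - mean)^2) / n = 527.8056
Std = sqrt(527.8056) = 22.974
Z = (x - mean) / std
= (36 - 37.8333) / 22.974
= -1.8333 / 22.974
= -0.08

-0.08


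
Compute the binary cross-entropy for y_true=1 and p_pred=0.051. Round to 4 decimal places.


For y=1: Loss = -log(p)
= -log(0.051)
= -(-2.9759)
= 2.9759

2.9759


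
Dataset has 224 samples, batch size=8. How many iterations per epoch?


Iterations per epoch = dataset_size / batch_size
= 224 / 8
= 28

28


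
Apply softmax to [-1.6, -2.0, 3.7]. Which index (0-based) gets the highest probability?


Softmax is a monotonic transformation, so it preserves the argmax.
We need to find the index of the maximum logit.
Index 0: -1.6
Index 1: -2.0
Index 2: 3.7
Maximum logit = 3.7 at index 2

2


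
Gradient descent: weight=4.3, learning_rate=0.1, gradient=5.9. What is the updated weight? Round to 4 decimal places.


w_new = w_old - lr * gradient
= 4.3 - 0.1 * 5.9
= 4.3 - (0.59)
= 3.7100

3.7100


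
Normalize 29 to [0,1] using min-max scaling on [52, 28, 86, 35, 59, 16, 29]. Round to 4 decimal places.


Min = 16, Max = 86
Range = 86 - 16 = 70
Scaled = (x - min) / (max - min)
= (29 - 16) / 70
= 13 / 70
= 0.1857

0.1857


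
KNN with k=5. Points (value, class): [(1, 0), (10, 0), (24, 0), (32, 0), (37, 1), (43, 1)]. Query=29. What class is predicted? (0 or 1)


Distances from query 29:
Point 32 (class 0): distance = 3
Point 24 (class 0): distance = 5
Point 37 (class 1): distance = 8
Point 43 (class 1): distance = 14
Point 10 (class 0): distance = 19
K=5 nearest neighbors: classes = [0, 0, 1, 1, 0]
Votes for class 1: 2 / 5
Majority vote => class 0

0


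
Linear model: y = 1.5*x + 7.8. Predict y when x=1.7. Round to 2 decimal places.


y = 1.5 * 1.7 + (7.8)
= 2.55 + (7.8)
= 10.35

10.35


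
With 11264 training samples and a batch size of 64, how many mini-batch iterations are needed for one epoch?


Iterations per epoch = dataset_size / batch_size
= 11264 / 64
= 176

176


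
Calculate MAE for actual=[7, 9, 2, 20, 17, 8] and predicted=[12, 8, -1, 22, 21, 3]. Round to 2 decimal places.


Absolute errors: [5, 1, 3, 2, 4, 5]
Sum of absolute errors = 20
MAE = 20 / 6 = 3.33

3.33


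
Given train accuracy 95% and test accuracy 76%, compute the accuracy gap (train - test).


Gap = train_accuracy - test_accuracy
= 95 - 76
= 19%
This gap suggests the model is overfitting.

19


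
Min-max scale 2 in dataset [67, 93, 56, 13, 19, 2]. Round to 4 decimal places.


Min = 2, Max = 93
Range = 93 - 2 = 91
Scaled = (x - min) / (max - min)
= (2 - 2) / 91
= 0 / 91
= 0.0000

0.0000


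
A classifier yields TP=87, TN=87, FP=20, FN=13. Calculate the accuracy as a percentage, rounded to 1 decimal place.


Accuracy = (TP + TN) / (TP + TN + FP + FN) * 100
= (87 + 87) / (87 + 87 + 20 + 13)
= 174 / 207
= 0.8406
= 84.1%

84.1


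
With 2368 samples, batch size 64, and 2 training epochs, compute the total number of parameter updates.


Iterations per epoch = 2368 / 64 = 37
Total updates = iterations_per_epoch * epochs
= 37 * 2
= 74

74


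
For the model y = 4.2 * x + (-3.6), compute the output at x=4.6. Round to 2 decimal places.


y = 4.2 * 4.6 + (-3.6)
= 19.32 + (-3.6)
= 15.72

15.72


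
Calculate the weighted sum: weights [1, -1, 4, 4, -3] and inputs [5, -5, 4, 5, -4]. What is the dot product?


Element-wise products:
1 * 5 = 5
-1 * -5 = 5
4 * 4 = 16
4 * 5 = 20
-3 * -4 = 12
Sum = 5 + 5 + 16 + 20 + 12
= 58

58


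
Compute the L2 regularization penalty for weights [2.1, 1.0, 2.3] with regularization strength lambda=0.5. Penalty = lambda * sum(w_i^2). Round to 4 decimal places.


Squaring each weight:
2.1^2 = 4.41
1.0^2 = 1.0
2.3^2 = 5.29
Sum of squares = 10.7
Penalty = 0.5 * 10.7 = 5.3500

5.3500


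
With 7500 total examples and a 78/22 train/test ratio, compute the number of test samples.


Train samples = 7500 * 78% = 5850
Test samples = 7500 - 5850
= 1650

1650


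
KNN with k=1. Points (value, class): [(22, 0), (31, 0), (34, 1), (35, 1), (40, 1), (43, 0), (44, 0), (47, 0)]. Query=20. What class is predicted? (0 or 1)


Distances from query 20:
Point 22 (class 0): distance = 2
K=1 nearest neighbors: classes = [0]
Votes for class 1: 0 / 1
Majority vote => class 0

0
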